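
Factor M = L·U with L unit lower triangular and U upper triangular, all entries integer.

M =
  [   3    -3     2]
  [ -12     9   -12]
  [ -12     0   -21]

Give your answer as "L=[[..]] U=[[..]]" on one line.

L=[[1,0,0],[-4,1,0],[-4,4,1]] U=[[3,-3,2],[0,-3,-4],[0,0,3]]

  R1 -= -4·R0 → [0,-3,-4]
  R2 -= -4·R0 → [0,-12,-13]
  R2 -= 4·R1 → [0,0,3]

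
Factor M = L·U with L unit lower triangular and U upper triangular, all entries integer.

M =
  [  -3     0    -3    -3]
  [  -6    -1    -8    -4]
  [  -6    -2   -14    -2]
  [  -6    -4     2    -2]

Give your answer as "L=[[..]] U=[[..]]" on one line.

  row1 -= 2·row0 → [0,-1,-2,2]
  row2 -= 2·row0 → [0,-2,-8,4]
  row3 -= 2·row0 → [0,-4,8,4]
  row2 -= 2·row1 → [0,0,-4,0]
  row3 -= 4·row1 → [0,0,16,-4]
  row3 -= -4·row2 → [0,0,0,-4]

L=[[1,0,0,0],[2,1,0,0],[2,2,1,0],[2,4,-4,1]] U=[[-3,0,-3,-3],[0,-1,-2,2],[0,0,-4,0],[0,0,0,-4]]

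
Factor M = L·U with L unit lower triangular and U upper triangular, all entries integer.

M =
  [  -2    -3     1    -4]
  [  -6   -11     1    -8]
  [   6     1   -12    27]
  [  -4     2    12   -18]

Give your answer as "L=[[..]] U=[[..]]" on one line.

  row1 -= 3·row0 → [0,-2,-2,4]
  row2 -= -3·row0 → [0,-8,-9,15]
  row3 -= 2·row0 → [0,8,10,-10]
  row2 -= 4·row1 → [0,0,-1,-1]
  row3 -= -4·row1 → [0,0,2,6]
  row3 -= -2·row2 → [0,0,0,4]

L=[[1,0,0,0],[3,1,0,0],[-3,4,1,0],[2,-4,-2,1]] U=[[-2,-3,1,-4],[0,-2,-2,4],[0,0,-1,-1],[0,0,0,4]]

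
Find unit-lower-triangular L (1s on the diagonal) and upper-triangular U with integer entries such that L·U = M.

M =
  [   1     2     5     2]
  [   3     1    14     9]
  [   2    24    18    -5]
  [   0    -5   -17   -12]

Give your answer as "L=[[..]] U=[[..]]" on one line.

L=[[1,0,0,0],[3,1,0,0],[2,-4,1,0],[0,1,-4,1]] U=[[1,2,5,2],[0,-5,-1,3],[0,0,4,3],[0,0,0,-3]]

  r1 -= 3·r0 → [0,-5,-1,3]
  r2 -= 2·r0 → [0,20,8,-9]
  r3 -= 0·r0 → [0,-5,-17,-12]
  r2 -= -4·r1 → [0,0,4,3]
  r3 -= 1·r1 → [0,0,-16,-15]
  r3 -= -4·r2 → [0,0,0,-3]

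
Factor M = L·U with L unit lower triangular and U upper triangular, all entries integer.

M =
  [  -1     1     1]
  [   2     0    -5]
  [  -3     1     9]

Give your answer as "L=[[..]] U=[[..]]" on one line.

  R1 -= -2·R0 → [0,2,-3]
  R2 -= 3·R0 → [0,-2,6]
  R2 -= -1·R1 → [0,0,3]

L=[[1,0,0],[-2,1,0],[3,-1,1]] U=[[-1,1,1],[0,2,-3],[0,0,3]]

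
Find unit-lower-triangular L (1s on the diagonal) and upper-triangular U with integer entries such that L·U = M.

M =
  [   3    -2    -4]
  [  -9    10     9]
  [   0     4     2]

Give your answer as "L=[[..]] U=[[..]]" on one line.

  row1 -= -3·row0 → [0,4,-3]
  row2 -= 0·row0 → [0,4,2]
  row2 -= 1·row1 → [0,0,5]

L=[[1,0,0],[-3,1,0],[0,1,1]] U=[[3,-2,-4],[0,4,-3],[0,0,5]]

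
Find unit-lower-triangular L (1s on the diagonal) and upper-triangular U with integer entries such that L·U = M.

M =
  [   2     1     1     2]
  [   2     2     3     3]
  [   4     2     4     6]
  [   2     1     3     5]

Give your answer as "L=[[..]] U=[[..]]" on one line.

L=[[1,0,0,0],[1,1,0,0],[2,0,1,0],[1,0,1,1]] U=[[2,1,1,2],[0,1,2,1],[0,0,2,2],[0,0,0,1]]

  R1 -= 1·R0 → [0,1,2,1]
  R2 -= 2·R0 → [0,0,2,2]
  R3 -= 1·R0 → [0,0,2,3]
  R2 -= 0·R1 → [0,0,2,2]
  R3 -= 0·R1 → [0,0,2,3]
  R3 -= 1·R2 → [0,0,0,1]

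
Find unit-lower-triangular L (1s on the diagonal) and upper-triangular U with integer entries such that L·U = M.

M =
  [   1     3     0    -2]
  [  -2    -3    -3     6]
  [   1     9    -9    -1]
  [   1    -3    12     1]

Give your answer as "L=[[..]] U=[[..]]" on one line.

  R1 -= -2·R0 → [0,3,-3,2]
  R2 -= 1·R0 → [0,6,-9,1]
  R3 -= 1·R0 → [0,-6,12,3]
  R2 -= 2·R1 → [0,0,-3,-3]
  R3 -= -2·R1 → [0,0,6,7]
  R3 -= -2·R2 → [0,0,0,1]

L=[[1,0,0,0],[-2,1,0,0],[1,2,1,0],[1,-2,-2,1]] U=[[1,3,0,-2],[0,3,-3,2],[0,0,-3,-3],[0,0,0,1]]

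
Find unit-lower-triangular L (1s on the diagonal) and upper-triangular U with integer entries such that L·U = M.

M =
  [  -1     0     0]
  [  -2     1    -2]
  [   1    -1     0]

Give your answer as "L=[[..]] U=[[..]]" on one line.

  R1 -= 2·R0 → [0,1,-2]
  R2 -= -1·R0 → [0,-1,0]
  R2 -= -1·R1 → [0,0,-2]

L=[[1,0,0],[2,1,0],[-1,-1,1]] U=[[-1,0,0],[0,1,-2],[0,0,-2]]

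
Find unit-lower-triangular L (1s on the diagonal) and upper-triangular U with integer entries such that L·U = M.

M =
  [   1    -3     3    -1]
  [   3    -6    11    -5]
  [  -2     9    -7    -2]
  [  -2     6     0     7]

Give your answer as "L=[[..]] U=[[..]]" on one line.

L=[[1,0,0,0],[3,1,0,0],[-2,1,1,0],[-2,0,-2,1]] U=[[1,-3,3,-1],[0,3,2,-2],[0,0,-3,-2],[0,0,0,1]]

  r1 -= 3·r0 → [0,3,2,-2]
  r2 -= -2·r0 → [0,3,-1,-4]
  r3 -= -2·r0 → [0,0,6,5]
  r2 -= 1·r1 → [0,0,-3,-2]
  r3 -= 0·r1 → [0,0,6,5]
  r3 -= -2·r2 → [0,0,0,1]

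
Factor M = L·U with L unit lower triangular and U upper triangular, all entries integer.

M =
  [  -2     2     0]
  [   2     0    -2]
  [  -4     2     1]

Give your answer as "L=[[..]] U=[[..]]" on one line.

L=[[1,0,0],[-1,1,0],[2,-1,1]] U=[[-2,2,0],[0,2,-2],[0,0,-1]]

  row1 -= -1·row0 → [0,2,-2]
  row2 -= 2·row0 → [0,-2,1]
  row2 -= -1·row1 → [0,0,-1]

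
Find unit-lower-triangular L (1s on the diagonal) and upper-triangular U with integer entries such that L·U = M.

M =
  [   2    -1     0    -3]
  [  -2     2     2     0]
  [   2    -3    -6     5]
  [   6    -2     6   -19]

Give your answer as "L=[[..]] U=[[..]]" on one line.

  R1 -= -1·R0 → [0,1,2,-3]
  R2 -= 1·R0 → [0,-2,-6,8]
  R3 -= 3·R0 → [0,1,6,-10]
  R2 -= -2·R1 → [0,0,-2,2]
  R3 -= 1·R1 → [0,0,4,-7]
  R3 -= -2·R2 → [0,0,0,-3]

L=[[1,0,0,0],[-1,1,0,0],[1,-2,1,0],[3,1,-2,1]] U=[[2,-1,0,-3],[0,1,2,-3],[0,0,-2,2],[0,0,0,-3]]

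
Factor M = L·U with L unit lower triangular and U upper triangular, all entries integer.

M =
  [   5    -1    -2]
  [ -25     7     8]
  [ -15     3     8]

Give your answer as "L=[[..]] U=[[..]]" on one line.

  r1 -= -5·r0 → [0,2,-2]
  r2 -= -3·r0 → [0,0,2]
  r2 -= 0·r1 → [0,0,2]

L=[[1,0,0],[-5,1,0],[-3,0,1]] U=[[5,-1,-2],[0,2,-2],[0,0,2]]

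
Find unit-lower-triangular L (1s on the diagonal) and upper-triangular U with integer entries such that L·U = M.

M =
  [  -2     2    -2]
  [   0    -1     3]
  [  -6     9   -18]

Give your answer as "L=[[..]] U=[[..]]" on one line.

  row1 -= 0·row0 → [0,-1,3]
  row2 -= 3·row0 → [0,3,-12]
  row2 -= -3·row1 → [0,0,-3]

L=[[1,0,0],[0,1,0],[3,-3,1]] U=[[-2,2,-2],[0,-1,3],[0,0,-3]]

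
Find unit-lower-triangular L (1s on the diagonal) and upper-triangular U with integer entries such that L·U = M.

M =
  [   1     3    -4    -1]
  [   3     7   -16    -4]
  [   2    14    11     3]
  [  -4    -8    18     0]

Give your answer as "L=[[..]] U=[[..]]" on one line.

  r1 -= 3·r0 → [0,-2,-4,-1]
  r2 -= 2·r0 → [0,8,19,5]
  r3 -= -4·r0 → [0,4,2,-4]
  r2 -= -4·r1 → [0,0,3,1]
  r3 -= -2·r1 → [0,0,-6,-6]
  r3 -= -2·r2 → [0,0,0,-4]

L=[[1,0,0,0],[3,1,0,0],[2,-4,1,0],[-4,-2,-2,1]] U=[[1,3,-4,-1],[0,-2,-4,-1],[0,0,3,1],[0,0,0,-4]]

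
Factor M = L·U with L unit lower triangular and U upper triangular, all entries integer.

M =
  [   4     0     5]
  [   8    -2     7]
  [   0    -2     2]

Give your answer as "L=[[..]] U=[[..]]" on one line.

L=[[1,0,0],[2,1,0],[0,1,1]] U=[[4,0,5],[0,-2,-3],[0,0,5]]

  row1 -= 2·row0 → [0,-2,-3]
  row2 -= 0·row0 → [0,-2,2]
  row2 -= 1·row1 → [0,0,5]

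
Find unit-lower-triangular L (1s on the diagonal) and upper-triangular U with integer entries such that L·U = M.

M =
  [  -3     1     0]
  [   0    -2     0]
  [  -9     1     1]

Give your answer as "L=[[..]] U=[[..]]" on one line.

L=[[1,0,0],[0,1,0],[3,1,1]] U=[[-3,1,0],[0,-2,0],[0,0,1]]

  row1 -= 0·row0 → [0,-2,0]
  row2 -= 3·row0 → [0,-2,1]
  row2 -= 1·row1 → [0,0,1]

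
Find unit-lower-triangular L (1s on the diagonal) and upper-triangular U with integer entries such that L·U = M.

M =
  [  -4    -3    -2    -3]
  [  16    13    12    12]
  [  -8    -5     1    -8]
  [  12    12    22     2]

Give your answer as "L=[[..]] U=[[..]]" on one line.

  row1 -= -4·row0 → [0,1,4,0]
  row2 -= 2·row0 → [0,1,5,-2]
  row3 -= -3·row0 → [0,3,16,-7]
  row2 -= 1·row1 → [0,0,1,-2]
  row3 -= 3·row1 → [0,0,4,-7]
  row3 -= 4·row2 → [0,0,0,1]

L=[[1,0,0,0],[-4,1,0,0],[2,1,1,0],[-3,3,4,1]] U=[[-4,-3,-2,-3],[0,1,4,0],[0,0,1,-2],[0,0,0,1]]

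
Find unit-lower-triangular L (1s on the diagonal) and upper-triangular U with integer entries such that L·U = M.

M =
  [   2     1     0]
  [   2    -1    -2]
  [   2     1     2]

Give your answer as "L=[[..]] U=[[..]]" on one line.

L=[[1,0,0],[1,1,0],[1,0,1]] U=[[2,1,0],[0,-2,-2],[0,0,2]]

  r1 -= 1·r0 → [0,-2,-2]
  r2 -= 1·r0 → [0,0,2]
  r2 -= 0·r1 → [0,0,2]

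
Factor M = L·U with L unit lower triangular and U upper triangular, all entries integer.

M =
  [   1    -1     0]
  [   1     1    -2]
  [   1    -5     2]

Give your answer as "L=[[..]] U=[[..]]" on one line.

  R1 -= 1·R0 → [0,2,-2]
  R2 -= 1·R0 → [0,-4,2]
  R2 -= -2·R1 → [0,0,-2]

L=[[1,0,0],[1,1,0],[1,-2,1]] U=[[1,-1,0],[0,2,-2],[0,0,-2]]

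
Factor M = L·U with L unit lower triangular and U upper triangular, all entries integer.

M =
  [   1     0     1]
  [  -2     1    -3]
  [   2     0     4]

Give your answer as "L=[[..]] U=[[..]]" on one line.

  row1 -= -2·row0 → [0,1,-1]
  row2 -= 2·row0 → [0,0,2]
  row2 -= 0·row1 → [0,0,2]

L=[[1,0,0],[-2,1,0],[2,0,1]] U=[[1,0,1],[0,1,-1],[0,0,2]]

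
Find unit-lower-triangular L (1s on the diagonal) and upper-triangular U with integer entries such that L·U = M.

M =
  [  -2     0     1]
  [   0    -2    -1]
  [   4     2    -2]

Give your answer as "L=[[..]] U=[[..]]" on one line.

L=[[1,0,0],[0,1,0],[-2,-1,1]] U=[[-2,0,1],[0,-2,-1],[0,0,-1]]

  r1 -= 0·r0 → [0,-2,-1]
  r2 -= -2·r0 → [0,2,0]
  r2 -= -1·r1 → [0,0,-1]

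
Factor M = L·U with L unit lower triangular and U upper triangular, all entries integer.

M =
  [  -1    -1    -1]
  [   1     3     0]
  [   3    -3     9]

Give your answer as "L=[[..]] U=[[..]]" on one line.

  r1 -= -1·r0 → [0,2,-1]
  r2 -= -3·r0 → [0,-6,6]
  r2 -= -3·r1 → [0,0,3]

L=[[1,0,0],[-1,1,0],[-3,-3,1]] U=[[-1,-1,-1],[0,2,-1],[0,0,3]]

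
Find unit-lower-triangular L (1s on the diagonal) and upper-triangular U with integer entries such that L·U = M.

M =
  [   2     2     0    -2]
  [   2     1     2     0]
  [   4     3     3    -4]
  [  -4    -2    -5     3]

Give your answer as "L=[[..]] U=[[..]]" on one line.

  row1 -= 1·row0 → [0,-1,2,2]
  row2 -= 2·row0 → [0,-1,3,0]
  row3 -= -2·row0 → [0,2,-5,-1]
  row2 -= 1·row1 → [0,0,1,-2]
  row3 -= -2·row1 → [0,0,-1,3]
  row3 -= -1·row2 → [0,0,0,1]

L=[[1,0,0,0],[1,1,0,0],[2,1,1,0],[-2,-2,-1,1]] U=[[2,2,0,-2],[0,-1,2,2],[0,0,1,-2],[0,0,0,1]]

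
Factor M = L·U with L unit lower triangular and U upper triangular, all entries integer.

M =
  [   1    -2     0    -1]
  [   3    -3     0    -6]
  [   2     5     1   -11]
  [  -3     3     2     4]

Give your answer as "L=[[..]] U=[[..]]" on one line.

  row1 -= 3·row0 → [0,3,0,-3]
  row2 -= 2·row0 → [0,9,1,-9]
  row3 -= -3·row0 → [0,-3,2,1]
  row2 -= 3·row1 → [0,0,1,0]
  row3 -= -1·row1 → [0,0,2,-2]
  row3 -= 2·row2 → [0,0,0,-2]

L=[[1,0,0,0],[3,1,0,0],[2,3,1,0],[-3,-1,2,1]] U=[[1,-2,0,-1],[0,3,0,-3],[0,0,1,0],[0,0,0,-2]]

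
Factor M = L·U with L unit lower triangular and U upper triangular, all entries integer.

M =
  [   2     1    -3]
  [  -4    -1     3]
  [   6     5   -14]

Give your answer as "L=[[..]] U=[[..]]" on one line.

  row1 -= -2·row0 → [0,1,-3]
  row2 -= 3·row0 → [0,2,-5]
  row2 -= 2·row1 → [0,0,1]

L=[[1,0,0],[-2,1,0],[3,2,1]] U=[[2,1,-3],[0,1,-3],[0,0,1]]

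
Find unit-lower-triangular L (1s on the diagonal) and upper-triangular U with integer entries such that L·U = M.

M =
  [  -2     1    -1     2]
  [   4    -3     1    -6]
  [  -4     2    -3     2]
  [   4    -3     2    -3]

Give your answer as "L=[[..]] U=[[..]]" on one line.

  r1 -= -2·r0 → [0,-1,-1,-2]
  r2 -= 2·r0 → [0,0,-1,-2]
  r3 -= -2·r0 → [0,-1,0,1]
  r2 -= 0·r1 → [0,0,-1,-2]
  r3 -= 1·r1 → [0,0,1,3]
  r3 -= -1·r2 → [0,0,0,1]

L=[[1,0,0,0],[-2,1,0,0],[2,0,1,0],[-2,1,-1,1]] U=[[-2,1,-1,2],[0,-1,-1,-2],[0,0,-1,-2],[0,0,0,1]]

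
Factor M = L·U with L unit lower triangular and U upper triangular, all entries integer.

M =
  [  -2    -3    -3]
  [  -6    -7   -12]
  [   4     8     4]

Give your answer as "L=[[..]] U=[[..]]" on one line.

L=[[1,0,0],[3,1,0],[-2,1,1]] U=[[-2,-3,-3],[0,2,-3],[0,0,1]]

  row1 -= 3·row0 → [0,2,-3]
  row2 -= -2·row0 → [0,2,-2]
  row2 -= 1·row1 → [0,0,1]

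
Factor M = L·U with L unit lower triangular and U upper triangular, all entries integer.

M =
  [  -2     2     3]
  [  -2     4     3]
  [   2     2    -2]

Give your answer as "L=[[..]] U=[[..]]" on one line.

L=[[1,0,0],[1,1,0],[-1,2,1]] U=[[-2,2,3],[0,2,0],[0,0,1]]

  R1 -= 1·R0 → [0,2,0]
  R2 -= -1·R0 → [0,4,1]
  R2 -= 2·R1 → [0,0,1]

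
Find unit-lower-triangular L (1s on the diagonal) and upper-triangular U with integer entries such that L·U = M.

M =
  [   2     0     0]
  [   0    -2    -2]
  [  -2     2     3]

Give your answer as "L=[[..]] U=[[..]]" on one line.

L=[[1,0,0],[0,1,0],[-1,-1,1]] U=[[2,0,0],[0,-2,-2],[0,0,1]]

  r1 -= 0·r0 → [0,-2,-2]
  r2 -= -1·r0 → [0,2,3]
  r2 -= -1·r1 → [0,0,1]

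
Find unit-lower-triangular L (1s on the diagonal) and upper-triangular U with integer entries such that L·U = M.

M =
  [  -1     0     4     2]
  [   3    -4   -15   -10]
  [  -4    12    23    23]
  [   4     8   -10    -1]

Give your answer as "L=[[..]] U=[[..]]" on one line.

  row1 -= -3·row0 → [0,-4,-3,-4]
  row2 -= 4·row0 → [0,12,7,15]
  row3 -= -4·row0 → [0,8,6,7]
  row2 -= -3·row1 → [0,0,-2,3]
  row3 -= -2·row1 → [0,0,0,-1]
  row3 -= 0·row2 → [0,0,0,-1]

L=[[1,0,0,0],[-3,1,0,0],[4,-3,1,0],[-4,-2,0,1]] U=[[-1,0,4,2],[0,-4,-3,-4],[0,0,-2,3],[0,0,0,-1]]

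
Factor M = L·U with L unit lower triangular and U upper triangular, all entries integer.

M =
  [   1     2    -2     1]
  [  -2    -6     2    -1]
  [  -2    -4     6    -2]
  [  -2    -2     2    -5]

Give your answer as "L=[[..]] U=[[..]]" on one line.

L=[[1,0,0,0],[-2,1,0,0],[-2,0,1,0],[-2,-1,-2,1]] U=[[1,2,-2,1],[0,-2,-2,1],[0,0,2,0],[0,0,0,-2]]

  R1 -= -2·R0 → [0,-2,-2,1]
  R2 -= -2·R0 → [0,0,2,0]
  R3 -= -2·R0 → [0,2,-2,-3]
  R2 -= 0·R1 → [0,0,2,0]
  R3 -= -1·R1 → [0,0,-4,-2]
  R3 -= -2·R2 → [0,0,0,-2]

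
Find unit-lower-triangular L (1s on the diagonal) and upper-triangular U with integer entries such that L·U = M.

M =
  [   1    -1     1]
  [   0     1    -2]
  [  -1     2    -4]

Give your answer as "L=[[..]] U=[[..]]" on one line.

  R1 -= 0·R0 → [0,1,-2]
  R2 -= -1·R0 → [0,1,-3]
  R2 -= 1·R1 → [0,0,-1]

L=[[1,0,0],[0,1,0],[-1,1,1]] U=[[1,-1,1],[0,1,-2],[0,0,-1]]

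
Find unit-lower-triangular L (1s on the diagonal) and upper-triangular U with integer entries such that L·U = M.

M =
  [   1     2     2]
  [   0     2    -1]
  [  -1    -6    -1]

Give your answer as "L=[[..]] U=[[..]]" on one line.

L=[[1,0,0],[0,1,0],[-1,-2,1]] U=[[1,2,2],[0,2,-1],[0,0,-1]]

  row1 -= 0·row0 → [0,2,-1]
  row2 -= -1·row0 → [0,-4,1]
  row2 -= -2·row1 → [0,0,-1]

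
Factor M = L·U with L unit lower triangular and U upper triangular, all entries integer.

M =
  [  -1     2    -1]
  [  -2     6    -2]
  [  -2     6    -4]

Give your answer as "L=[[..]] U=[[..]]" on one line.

L=[[1,0,0],[2,1,0],[2,1,1]] U=[[-1,2,-1],[0,2,0],[0,0,-2]]

  row1 -= 2·row0 → [0,2,0]
  row2 -= 2·row0 → [0,2,-2]
  row2 -= 1·row1 → [0,0,-2]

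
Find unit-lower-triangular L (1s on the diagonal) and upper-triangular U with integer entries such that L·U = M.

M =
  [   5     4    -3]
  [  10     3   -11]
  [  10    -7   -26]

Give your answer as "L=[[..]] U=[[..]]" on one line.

L=[[1,0,0],[2,1,0],[2,3,1]] U=[[5,4,-3],[0,-5,-5],[0,0,-5]]

  R1 -= 2·R0 → [0,-5,-5]
  R2 -= 2·R0 → [0,-15,-20]
  R2 -= 3·R1 → [0,0,-5]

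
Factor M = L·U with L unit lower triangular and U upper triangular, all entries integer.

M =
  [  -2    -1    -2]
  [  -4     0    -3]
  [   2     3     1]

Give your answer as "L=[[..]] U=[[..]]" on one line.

  row1 -= 2·row0 → [0,2,1]
  row2 -= -1·row0 → [0,2,-1]
  row2 -= 1·row1 → [0,0,-2]

L=[[1,0,0],[2,1,0],[-1,1,1]] U=[[-2,-1,-2],[0,2,1],[0,0,-2]]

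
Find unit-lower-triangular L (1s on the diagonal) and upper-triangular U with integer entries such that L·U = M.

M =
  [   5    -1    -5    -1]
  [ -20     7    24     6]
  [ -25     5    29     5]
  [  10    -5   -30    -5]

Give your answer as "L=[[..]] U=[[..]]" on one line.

  r1 -= -4·r0 → [0,3,4,2]
  r2 -= -5·r0 → [0,0,4,0]
  r3 -= 2·r0 → [0,-3,-20,-3]
  r2 -= 0·r1 → [0,0,4,0]
  r3 -= -1·r1 → [0,0,-16,-1]
  r3 -= -4·r2 → [0,0,0,-1]

L=[[1,0,0,0],[-4,1,0,0],[-5,0,1,0],[2,-1,-4,1]] U=[[5,-1,-5,-1],[0,3,4,2],[0,0,4,0],[0,0,0,-1]]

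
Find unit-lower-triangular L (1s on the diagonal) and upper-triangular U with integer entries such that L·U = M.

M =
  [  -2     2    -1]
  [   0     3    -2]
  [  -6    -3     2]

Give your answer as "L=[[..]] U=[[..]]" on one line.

L=[[1,0,0],[0,1,0],[3,-3,1]] U=[[-2,2,-1],[0,3,-2],[0,0,-1]]

  r1 -= 0·r0 → [0,3,-2]
  r2 -= 3·r0 → [0,-9,5]
  r2 -= -3·r1 → [0,0,-1]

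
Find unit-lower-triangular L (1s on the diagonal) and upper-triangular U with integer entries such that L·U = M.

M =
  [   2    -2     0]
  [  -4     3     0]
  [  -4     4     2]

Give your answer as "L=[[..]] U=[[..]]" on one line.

  row1 -= -2·row0 → [0,-1,0]
  row2 -= -2·row0 → [0,0,2]
  row2 -= 0·row1 → [0,0,2]

L=[[1,0,0],[-2,1,0],[-2,0,1]] U=[[2,-2,0],[0,-1,0],[0,0,2]]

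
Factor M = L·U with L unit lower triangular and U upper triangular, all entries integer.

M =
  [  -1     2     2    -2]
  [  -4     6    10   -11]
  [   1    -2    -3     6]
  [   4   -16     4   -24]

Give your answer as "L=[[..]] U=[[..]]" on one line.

L=[[1,0,0,0],[4,1,0,0],[-1,0,1,0],[-4,4,-4,1]] U=[[-1,2,2,-2],[0,-2,2,-3],[0,0,-1,4],[0,0,0,-4]]

  R1 -= 4·R0 → [0,-2,2,-3]
  R2 -= -1·R0 → [0,0,-1,4]
  R3 -= -4·R0 → [0,-8,12,-32]
  R2 -= 0·R1 → [0,0,-1,4]
  R3 -= 4·R1 → [0,0,4,-20]
  R3 -= -4·R2 → [0,0,0,-4]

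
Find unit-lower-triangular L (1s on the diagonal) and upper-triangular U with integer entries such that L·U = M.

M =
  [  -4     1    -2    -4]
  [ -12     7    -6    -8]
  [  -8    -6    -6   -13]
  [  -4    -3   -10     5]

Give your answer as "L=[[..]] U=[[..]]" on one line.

L=[[1,0,0,0],[3,1,0,0],[2,-2,1,0],[1,-1,4,1]] U=[[-4,1,-2,-4],[0,4,0,4],[0,0,-2,3],[0,0,0,1]]

  r1 -= 3·r0 → [0,4,0,4]
  r2 -= 2·r0 → [0,-8,-2,-5]
  r3 -= 1·r0 → [0,-4,-8,9]
  r2 -= -2·r1 → [0,0,-2,3]
  r3 -= -1·r1 → [0,0,-8,13]
  r3 -= 4·r2 → [0,0,0,1]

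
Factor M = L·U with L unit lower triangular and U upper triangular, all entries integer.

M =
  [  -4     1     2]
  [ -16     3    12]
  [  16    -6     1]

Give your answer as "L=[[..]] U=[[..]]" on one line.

L=[[1,0,0],[4,1,0],[-4,2,1]] U=[[-4,1,2],[0,-1,4],[0,0,1]]

  r1 -= 4·r0 → [0,-1,4]
  r2 -= -4·r0 → [0,-2,9]
  r2 -= 2·r1 → [0,0,1]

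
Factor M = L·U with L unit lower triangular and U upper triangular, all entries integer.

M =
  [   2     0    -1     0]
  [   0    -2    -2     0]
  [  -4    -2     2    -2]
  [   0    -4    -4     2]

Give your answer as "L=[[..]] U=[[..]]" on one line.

  R1 -= 0·R0 → [0,-2,-2,0]
  R2 -= -2·R0 → [0,-2,0,-2]
  R3 -= 0·R0 → [0,-4,-4,2]
  R2 -= 1·R1 → [0,0,2,-2]
  R3 -= 2·R1 → [0,0,0,2]
  R3 -= 0·R2 → [0,0,0,2]

L=[[1,0,0,0],[0,1,0,0],[-2,1,1,0],[0,2,0,1]] U=[[2,0,-1,0],[0,-2,-2,0],[0,0,2,-2],[0,0,0,2]]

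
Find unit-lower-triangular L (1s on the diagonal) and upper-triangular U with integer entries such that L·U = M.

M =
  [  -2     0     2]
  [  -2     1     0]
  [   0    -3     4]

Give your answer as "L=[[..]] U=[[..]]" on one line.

  R1 -= 1·R0 → [0,1,-2]
  R2 -= 0·R0 → [0,-3,4]
  R2 -= -3·R1 → [0,0,-2]

L=[[1,0,0],[1,1,0],[0,-3,1]] U=[[-2,0,2],[0,1,-2],[0,0,-2]]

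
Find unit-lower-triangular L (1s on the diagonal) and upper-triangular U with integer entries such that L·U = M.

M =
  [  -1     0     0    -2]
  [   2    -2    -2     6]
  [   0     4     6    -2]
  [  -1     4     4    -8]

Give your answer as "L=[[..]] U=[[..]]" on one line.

  r1 -= -2·r0 → [0,-2,-2,2]
  r2 -= 0·r0 → [0,4,6,-2]
  r3 -= 1·r0 → [0,4,4,-6]
  r2 -= -2·r1 → [0,0,2,2]
  r3 -= -2·r1 → [0,0,0,-2]
  r3 -= 0·r2 → [0,0,0,-2]

L=[[1,0,0,0],[-2,1,0,0],[0,-2,1,0],[1,-2,0,1]] U=[[-1,0,0,-2],[0,-2,-2,2],[0,0,2,2],[0,0,0,-2]]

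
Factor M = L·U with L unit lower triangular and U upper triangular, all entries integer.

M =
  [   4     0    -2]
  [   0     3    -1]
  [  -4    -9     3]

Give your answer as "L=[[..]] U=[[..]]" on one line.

L=[[1,0,0],[0,1,0],[-1,-3,1]] U=[[4,0,-2],[0,3,-1],[0,0,-2]]

  r1 -= 0·r0 → [0,3,-1]
  r2 -= -1·r0 → [0,-9,1]
  r2 -= -3·r1 → [0,0,-2]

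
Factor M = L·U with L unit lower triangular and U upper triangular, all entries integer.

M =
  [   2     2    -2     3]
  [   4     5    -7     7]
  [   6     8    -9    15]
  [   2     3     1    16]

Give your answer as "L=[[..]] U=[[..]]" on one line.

L=[[1,0,0,0],[2,1,0,0],[3,2,1,0],[1,1,2,1]] U=[[2,2,-2,3],[0,1,-3,1],[0,0,3,4],[0,0,0,4]]

  R1 -= 2·R0 → [0,1,-3,1]
  R2 -= 3·R0 → [0,2,-3,6]
  R3 -= 1·R0 → [0,1,3,13]
  R2 -= 2·R1 → [0,0,3,4]
  R3 -= 1·R1 → [0,0,6,12]
  R3 -= 2·R2 → [0,0,0,4]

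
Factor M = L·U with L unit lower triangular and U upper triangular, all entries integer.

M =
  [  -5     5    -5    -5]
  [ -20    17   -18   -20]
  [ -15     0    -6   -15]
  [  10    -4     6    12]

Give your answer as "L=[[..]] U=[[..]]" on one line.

L=[[1,0,0,0],[4,1,0,0],[3,5,1,0],[-2,-2,0,1]] U=[[-5,5,-5,-5],[0,-3,2,0],[0,0,-1,0],[0,0,0,2]]

  R1 -= 4·R0 → [0,-3,2,0]
  R2 -= 3·R0 → [0,-15,9,0]
  R3 -= -2·R0 → [0,6,-4,2]
  R2 -= 5·R1 → [0,0,-1,0]
  R3 -= -2·R1 → [0,0,0,2]
  R3 -= 0·R2 → [0,0,0,2]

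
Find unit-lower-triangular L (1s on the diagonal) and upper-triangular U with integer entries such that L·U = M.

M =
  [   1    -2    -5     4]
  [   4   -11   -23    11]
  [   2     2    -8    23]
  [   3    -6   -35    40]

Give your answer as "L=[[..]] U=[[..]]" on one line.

L=[[1,0,0,0],[4,1,0,0],[2,-2,1,0],[3,0,5,1]] U=[[1,-2,-5,4],[0,-3,-3,-5],[0,0,-4,5],[0,0,0,3]]

  r1 -= 4·r0 → [0,-3,-3,-5]
  r2 -= 2·r0 → [0,6,2,15]
  r3 -= 3·r0 → [0,0,-20,28]
  r2 -= -2·r1 → [0,0,-4,5]
  r3 -= 0·r1 → [0,0,-20,28]
  r3 -= 5·r2 → [0,0,0,3]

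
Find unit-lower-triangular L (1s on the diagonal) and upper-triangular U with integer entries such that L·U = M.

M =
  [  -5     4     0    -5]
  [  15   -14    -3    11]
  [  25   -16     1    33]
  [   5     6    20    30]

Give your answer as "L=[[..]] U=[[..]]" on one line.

L=[[1,0,0,0],[-3,1,0,0],[-5,-2,1,0],[-1,-5,-1,1]] U=[[-5,4,0,-5],[0,-2,-3,-4],[0,0,-5,0],[0,0,0,5]]

  R1 -= -3·R0 → [0,-2,-3,-4]
  R2 -= -5·R0 → [0,4,1,8]
  R3 -= -1·R0 → [0,10,20,25]
  R2 -= -2·R1 → [0,0,-5,0]
  R3 -= -5·R1 → [0,0,5,5]
  R3 -= -1·R2 → [0,0,0,5]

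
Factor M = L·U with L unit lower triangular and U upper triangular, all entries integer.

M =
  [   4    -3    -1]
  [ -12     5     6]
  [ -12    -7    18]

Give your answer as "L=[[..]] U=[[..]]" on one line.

  row1 -= -3·row0 → [0,-4,3]
  row2 -= -3·row0 → [0,-16,15]
  row2 -= 4·row1 → [0,0,3]

L=[[1,0,0],[-3,1,0],[-3,4,1]] U=[[4,-3,-1],[0,-4,3],[0,0,3]]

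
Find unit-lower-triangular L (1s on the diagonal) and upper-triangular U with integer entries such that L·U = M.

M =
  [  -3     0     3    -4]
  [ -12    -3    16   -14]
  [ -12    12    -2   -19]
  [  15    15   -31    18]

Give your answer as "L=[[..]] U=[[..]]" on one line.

  R1 -= 4·R0 → [0,-3,4,2]
  R2 -= 4·R0 → [0,12,-14,-3]
  R3 -= -5·R0 → [0,15,-16,-2]
  R2 -= -4·R1 → [0,0,2,5]
  R3 -= -5·R1 → [0,0,4,8]
  R3 -= 2·R2 → [0,0,0,-2]

L=[[1,0,0,0],[4,1,0,0],[4,-4,1,0],[-5,-5,2,1]] U=[[-3,0,3,-4],[0,-3,4,2],[0,0,2,5],[0,0,0,-2]]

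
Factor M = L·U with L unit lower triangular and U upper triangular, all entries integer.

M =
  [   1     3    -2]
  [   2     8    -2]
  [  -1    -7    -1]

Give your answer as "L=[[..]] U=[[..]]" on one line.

L=[[1,0,0],[2,1,0],[-1,-2,1]] U=[[1,3,-2],[0,2,2],[0,0,1]]

  R1 -= 2·R0 → [0,2,2]
  R2 -= -1·R0 → [0,-4,-3]
  R2 -= -2·R1 → [0,0,1]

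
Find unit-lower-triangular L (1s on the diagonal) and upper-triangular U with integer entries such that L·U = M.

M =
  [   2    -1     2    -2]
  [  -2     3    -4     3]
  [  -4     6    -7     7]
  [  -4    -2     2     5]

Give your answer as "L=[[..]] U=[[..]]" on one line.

  r1 -= -1·r0 → [0,2,-2,1]
  r2 -= -2·r0 → [0,4,-3,3]
  r3 -= -2·r0 → [0,-4,6,1]
  r2 -= 2·r1 → [0,0,1,1]
  r3 -= -2·r1 → [0,0,2,3]
  r3 -= 2·r2 → [0,0,0,1]

L=[[1,0,0,0],[-1,1,0,0],[-2,2,1,0],[-2,-2,2,1]] U=[[2,-1,2,-2],[0,2,-2,1],[0,0,1,1],[0,0,0,1]]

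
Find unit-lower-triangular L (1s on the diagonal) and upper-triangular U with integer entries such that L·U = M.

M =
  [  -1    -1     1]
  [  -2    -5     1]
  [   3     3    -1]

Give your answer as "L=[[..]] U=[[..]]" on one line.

  row1 -= 2·row0 → [0,-3,-1]
  row2 -= -3·row0 → [0,0,2]
  row2 -= 0·row1 → [0,0,2]

L=[[1,0,0],[2,1,0],[-3,0,1]] U=[[-1,-1,1],[0,-3,-1],[0,0,2]]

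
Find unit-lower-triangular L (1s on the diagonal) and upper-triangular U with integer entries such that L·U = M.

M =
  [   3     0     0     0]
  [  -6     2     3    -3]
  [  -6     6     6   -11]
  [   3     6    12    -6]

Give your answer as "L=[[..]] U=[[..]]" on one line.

L=[[1,0,0,0],[-2,1,0,0],[-2,3,1,0],[1,3,-1,1]] U=[[3,0,0,0],[0,2,3,-3],[0,0,-3,-2],[0,0,0,1]]

  R1 -= -2·R0 → [0,2,3,-3]
  R2 -= -2·R0 → [0,6,6,-11]
  R3 -= 1·R0 → [0,6,12,-6]
  R2 -= 3·R1 → [0,0,-3,-2]
  R3 -= 3·R1 → [0,0,3,3]
  R3 -= -1·R2 → [0,0,0,1]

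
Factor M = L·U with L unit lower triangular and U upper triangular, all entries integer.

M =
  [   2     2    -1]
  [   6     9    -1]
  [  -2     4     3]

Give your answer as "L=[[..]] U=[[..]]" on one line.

L=[[1,0,0],[3,1,0],[-1,2,1]] U=[[2,2,-1],[0,3,2],[0,0,-2]]

  row1 -= 3·row0 → [0,3,2]
  row2 -= -1·row0 → [0,6,2]
  row2 -= 2·row1 → [0,0,-2]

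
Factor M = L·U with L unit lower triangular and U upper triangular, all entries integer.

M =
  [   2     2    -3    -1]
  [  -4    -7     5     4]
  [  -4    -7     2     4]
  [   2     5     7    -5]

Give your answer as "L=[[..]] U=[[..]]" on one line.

L=[[1,0,0,0],[-2,1,0,0],[-2,1,1,0],[1,-1,-3,1]] U=[[2,2,-3,-1],[0,-3,-1,2],[0,0,-3,0],[0,0,0,-2]]

  r1 -= -2·r0 → [0,-3,-1,2]
  r2 -= -2·r0 → [0,-3,-4,2]
  r3 -= 1·r0 → [0,3,10,-4]
  r2 -= 1·r1 → [0,0,-3,0]
  r3 -= -1·r1 → [0,0,9,-2]
  r3 -= -3·r2 → [0,0,0,-2]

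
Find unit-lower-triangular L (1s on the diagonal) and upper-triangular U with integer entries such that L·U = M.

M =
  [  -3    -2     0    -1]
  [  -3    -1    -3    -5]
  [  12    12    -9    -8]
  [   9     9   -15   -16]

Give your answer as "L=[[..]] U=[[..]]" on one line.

L=[[1,0,0,0],[1,1,0,0],[-4,4,1,0],[-3,3,-2,1]] U=[[-3,-2,0,-1],[0,1,-3,-4],[0,0,3,4],[0,0,0,1]]

  r1 -= 1·r0 → [0,1,-3,-4]
  r2 -= -4·r0 → [0,4,-9,-12]
  r3 -= -3·r0 → [0,3,-15,-19]
  r2 -= 4·r1 → [0,0,3,4]
  r3 -= 3·r1 → [0,0,-6,-7]
  r3 -= -2·r2 → [0,0,0,1]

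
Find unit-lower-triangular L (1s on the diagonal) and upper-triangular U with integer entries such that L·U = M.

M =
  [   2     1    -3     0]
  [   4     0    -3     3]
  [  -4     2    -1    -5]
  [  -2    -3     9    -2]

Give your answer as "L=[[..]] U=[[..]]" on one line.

  row1 -= 2·row0 → [0,-2,3,3]
  row2 -= -2·row0 → [0,4,-7,-5]
  row3 -= -1·row0 → [0,-2,6,-2]
  row2 -= -2·row1 → [0,0,-1,1]
  row3 -= 1·row1 → [0,0,3,-5]
  row3 -= -3·row2 → [0,0,0,-2]

L=[[1,0,0,0],[2,1,0,0],[-2,-2,1,0],[-1,1,-3,1]] U=[[2,1,-3,0],[0,-2,3,3],[0,0,-1,1],[0,0,0,-2]]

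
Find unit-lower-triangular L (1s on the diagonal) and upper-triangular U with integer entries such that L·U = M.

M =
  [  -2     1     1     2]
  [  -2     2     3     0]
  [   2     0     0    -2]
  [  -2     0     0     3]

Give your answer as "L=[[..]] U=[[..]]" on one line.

  r1 -= 1·r0 → [0,1,2,-2]
  r2 -= -1·r0 → [0,1,1,0]
  r3 -= 1·r0 → [0,-1,-1,1]
  r2 -= 1·r1 → [0,0,-1,2]
  r3 -= -1·r1 → [0,0,1,-1]
  r3 -= -1·r2 → [0,0,0,1]

L=[[1,0,0,0],[1,1,0,0],[-1,1,1,0],[1,-1,-1,1]] U=[[-2,1,1,2],[0,1,2,-2],[0,0,-1,2],[0,0,0,1]]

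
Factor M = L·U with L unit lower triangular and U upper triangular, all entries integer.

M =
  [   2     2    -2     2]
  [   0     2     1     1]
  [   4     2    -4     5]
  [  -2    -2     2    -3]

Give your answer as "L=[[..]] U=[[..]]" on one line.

L=[[1,0,0,0],[0,1,0,0],[2,-1,1,0],[-1,0,0,1]] U=[[2,2,-2,2],[0,2,1,1],[0,0,1,2],[0,0,0,-1]]

  row1 -= 0·row0 → [0,2,1,1]
  row2 -= 2·row0 → [0,-2,0,1]
  row3 -= -1·row0 → [0,0,0,-1]
  row2 -= -1·row1 → [0,0,1,2]
  row3 -= 0·row1 → [0,0,0,-1]
  row3 -= 0·row2 → [0,0,0,-1]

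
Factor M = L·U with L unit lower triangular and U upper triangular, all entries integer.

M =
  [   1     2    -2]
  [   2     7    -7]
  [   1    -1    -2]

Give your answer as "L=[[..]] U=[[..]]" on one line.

L=[[1,0,0],[2,1,0],[1,-1,1]] U=[[1,2,-2],[0,3,-3],[0,0,-3]]

  row1 -= 2·row0 → [0,3,-3]
  row2 -= 1·row0 → [0,-3,0]
  row2 -= -1·row1 → [0,0,-3]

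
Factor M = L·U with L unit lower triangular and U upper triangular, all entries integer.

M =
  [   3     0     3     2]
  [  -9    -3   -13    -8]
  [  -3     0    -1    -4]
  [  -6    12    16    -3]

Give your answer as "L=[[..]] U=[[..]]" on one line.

  R1 -= -3·R0 → [0,-3,-4,-2]
  R2 -= -1·R0 → [0,0,2,-2]
  R3 -= -2·R0 → [0,12,22,1]
  R2 -= 0·R1 → [0,0,2,-2]
  R3 -= -4·R1 → [0,0,6,-7]
  R3 -= 3·R2 → [0,0,0,-1]

L=[[1,0,0,0],[-3,1,0,0],[-1,0,1,0],[-2,-4,3,1]] U=[[3,0,3,2],[0,-3,-4,-2],[0,0,2,-2],[0,0,0,-1]]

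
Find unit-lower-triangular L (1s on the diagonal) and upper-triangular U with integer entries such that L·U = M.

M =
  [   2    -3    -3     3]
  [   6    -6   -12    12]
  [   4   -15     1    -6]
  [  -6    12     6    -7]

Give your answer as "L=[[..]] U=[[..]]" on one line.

L=[[1,0,0,0],[3,1,0,0],[2,-3,1,0],[-3,1,0,1]] U=[[2,-3,-3,3],[0,3,-3,3],[0,0,-2,-3],[0,0,0,-1]]

  r1 -= 3·r0 → [0,3,-3,3]
  r2 -= 2·r0 → [0,-9,7,-12]
  r3 -= -3·r0 → [0,3,-3,2]
  r2 -= -3·r1 → [0,0,-2,-3]
  r3 -= 1·r1 → [0,0,0,-1]
  r3 -= 0·r2 → [0,0,0,-1]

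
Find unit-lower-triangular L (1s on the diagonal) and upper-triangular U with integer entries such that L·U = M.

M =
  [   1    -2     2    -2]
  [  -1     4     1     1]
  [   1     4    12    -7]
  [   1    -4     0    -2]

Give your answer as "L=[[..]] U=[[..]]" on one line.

L=[[1,0,0,0],[-1,1,0,0],[1,3,1,0],[1,-1,1,1]] U=[[1,-2,2,-2],[0,2,3,-1],[0,0,1,-2],[0,0,0,1]]

  R1 -= -1·R0 → [0,2,3,-1]
  R2 -= 1·R0 → [0,6,10,-5]
  R3 -= 1·R0 → [0,-2,-2,0]
  R2 -= 3·R1 → [0,0,1,-2]
  R3 -= -1·R1 → [0,0,1,-1]
  R3 -= 1·R2 → [0,0,0,1]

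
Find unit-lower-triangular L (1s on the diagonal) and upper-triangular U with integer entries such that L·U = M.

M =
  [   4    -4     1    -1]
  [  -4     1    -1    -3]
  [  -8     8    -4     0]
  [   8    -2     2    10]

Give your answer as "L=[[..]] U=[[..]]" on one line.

L=[[1,0,0,0],[-1,1,0,0],[-2,0,1,0],[2,-2,0,1]] U=[[4,-4,1,-1],[0,-3,0,-4],[0,0,-2,-2],[0,0,0,4]]

  row1 -= -1·row0 → [0,-3,0,-4]
  row2 -= -2·row0 → [0,0,-2,-2]
  row3 -= 2·row0 → [0,6,0,12]
  row2 -= 0·row1 → [0,0,-2,-2]
  row3 -= -2·row1 → [0,0,0,4]
  row3 -= 0·row2 → [0,0,0,4]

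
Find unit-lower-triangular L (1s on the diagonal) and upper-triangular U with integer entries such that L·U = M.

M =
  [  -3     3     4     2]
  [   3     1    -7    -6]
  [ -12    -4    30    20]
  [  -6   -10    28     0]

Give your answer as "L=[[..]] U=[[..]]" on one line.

  R1 -= -1·R0 → [0,4,-3,-4]
  R2 -= 4·R0 → [0,-16,14,12]
  R3 -= 2·R0 → [0,-16,20,-4]
  R2 -= -4·R1 → [0,0,2,-4]
  R3 -= -4·R1 → [0,0,8,-20]
  R3 -= 4·R2 → [0,0,0,-4]

L=[[1,0,0,0],[-1,1,0,0],[4,-4,1,0],[2,-4,4,1]] U=[[-3,3,4,2],[0,4,-3,-4],[0,0,2,-4],[0,0,0,-4]]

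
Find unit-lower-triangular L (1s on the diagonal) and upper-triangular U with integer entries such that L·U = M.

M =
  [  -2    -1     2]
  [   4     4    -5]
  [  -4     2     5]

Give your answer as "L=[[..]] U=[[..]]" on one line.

  row1 -= -2·row0 → [0,2,-1]
  row2 -= 2·row0 → [0,4,1]
  row2 -= 2·row1 → [0,0,3]

L=[[1,0,0],[-2,1,0],[2,2,1]] U=[[-2,-1,2],[0,2,-1],[0,0,3]]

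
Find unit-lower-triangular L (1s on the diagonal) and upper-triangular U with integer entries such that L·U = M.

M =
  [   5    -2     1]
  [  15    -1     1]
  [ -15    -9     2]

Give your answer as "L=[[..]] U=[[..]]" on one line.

  r1 -= 3·r0 → [0,5,-2]
  r2 -= -3·r0 → [0,-15,5]
  r2 -= -3·r1 → [0,0,-1]

L=[[1,0,0],[3,1,0],[-3,-3,1]] U=[[5,-2,1],[0,5,-2],[0,0,-1]]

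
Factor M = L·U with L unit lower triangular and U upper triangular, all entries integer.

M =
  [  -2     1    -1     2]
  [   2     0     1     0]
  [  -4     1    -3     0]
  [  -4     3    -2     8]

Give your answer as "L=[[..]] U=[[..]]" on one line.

L=[[1,0,0,0],[-1,1,0,0],[2,-1,1,0],[2,1,0,1]] U=[[-2,1,-1,2],[0,1,0,2],[0,0,-1,-2],[0,0,0,2]]

  row1 -= -1·row0 → [0,1,0,2]
  row2 -= 2·row0 → [0,-1,-1,-4]
  row3 -= 2·row0 → [0,1,0,4]
  row2 -= -1·row1 → [0,0,-1,-2]
  row3 -= 1·row1 → [0,0,0,2]
  row3 -= 0·row2 → [0,0,0,2]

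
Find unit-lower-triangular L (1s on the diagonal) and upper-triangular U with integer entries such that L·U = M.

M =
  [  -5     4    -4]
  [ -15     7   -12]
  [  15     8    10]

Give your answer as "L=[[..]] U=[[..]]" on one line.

  R1 -= 3·R0 → [0,-5,0]
  R2 -= -3·R0 → [0,20,-2]
  R2 -= -4·R1 → [0,0,-2]

L=[[1,0,0],[3,1,0],[-3,-4,1]] U=[[-5,4,-4],[0,-5,0],[0,0,-2]]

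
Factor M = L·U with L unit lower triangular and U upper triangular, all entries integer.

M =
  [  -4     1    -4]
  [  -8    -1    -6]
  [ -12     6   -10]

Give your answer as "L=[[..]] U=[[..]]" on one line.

L=[[1,0,0],[2,1,0],[3,-1,1]] U=[[-4,1,-4],[0,-3,2],[0,0,4]]

  r1 -= 2·r0 → [0,-3,2]
  r2 -= 3·r0 → [0,3,2]
  r2 -= -1·r1 → [0,0,4]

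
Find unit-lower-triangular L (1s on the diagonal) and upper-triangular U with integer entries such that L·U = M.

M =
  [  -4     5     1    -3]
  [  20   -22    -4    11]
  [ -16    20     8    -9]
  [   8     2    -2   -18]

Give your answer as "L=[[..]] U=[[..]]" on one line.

  r1 -= -5·r0 → [0,3,1,-4]
  r2 -= 4·r0 → [0,0,4,3]
  r3 -= -2·r0 → [0,12,0,-24]
  r2 -= 0·r1 → [0,0,4,3]
  r3 -= 4·r1 → [0,0,-4,-8]
  r3 -= -1·r2 → [0,0,0,-5]

L=[[1,0,0,0],[-5,1,0,0],[4,0,1,0],[-2,4,-1,1]] U=[[-4,5,1,-3],[0,3,1,-4],[0,0,4,3],[0,0,0,-5]]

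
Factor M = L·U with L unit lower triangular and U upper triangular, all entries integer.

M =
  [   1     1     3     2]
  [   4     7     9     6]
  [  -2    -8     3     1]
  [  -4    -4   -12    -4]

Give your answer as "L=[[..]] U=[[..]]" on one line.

  row1 -= 4·row0 → [0,3,-3,-2]
  row2 -= -2·row0 → [0,-6,9,5]
  row3 -= -4·row0 → [0,0,0,4]
  row2 -= -2·row1 → [0,0,3,1]
  row3 -= 0·row1 → [0,0,0,4]
  row3 -= 0·row2 → [0,0,0,4]

L=[[1,0,0,0],[4,1,0,0],[-2,-2,1,0],[-4,0,0,1]] U=[[1,1,3,2],[0,3,-3,-2],[0,0,3,1],[0,0,0,4]]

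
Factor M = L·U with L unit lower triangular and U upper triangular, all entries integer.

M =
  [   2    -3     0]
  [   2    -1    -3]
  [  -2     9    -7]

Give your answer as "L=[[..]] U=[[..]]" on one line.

  row1 -= 1·row0 → [0,2,-3]
  row2 -= -1·row0 → [0,6,-7]
  row2 -= 3·row1 → [0,0,2]

L=[[1,0,0],[1,1,0],[-1,3,1]] U=[[2,-3,0],[0,2,-3],[0,0,2]]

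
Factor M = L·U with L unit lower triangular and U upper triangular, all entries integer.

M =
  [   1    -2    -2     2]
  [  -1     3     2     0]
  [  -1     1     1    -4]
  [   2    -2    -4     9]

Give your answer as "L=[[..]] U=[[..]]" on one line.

L=[[1,0,0,0],[-1,1,0,0],[-1,-1,1,0],[2,2,0,1]] U=[[1,-2,-2,2],[0,1,0,2],[0,0,-1,0],[0,0,0,1]]

  r1 -= -1·r0 → [0,1,0,2]
  r2 -= -1·r0 → [0,-1,-1,-2]
  r3 -= 2·r0 → [0,2,0,5]
  r2 -= -1·r1 → [0,0,-1,0]
  r3 -= 2·r1 → [0,0,0,1]
  r3 -= 0·r2 → [0,0,0,1]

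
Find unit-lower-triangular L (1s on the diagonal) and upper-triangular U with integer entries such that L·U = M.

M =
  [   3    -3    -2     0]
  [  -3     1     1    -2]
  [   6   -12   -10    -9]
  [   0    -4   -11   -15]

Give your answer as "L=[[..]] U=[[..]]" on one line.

  row1 -= -1·row0 → [0,-2,-1,-2]
  row2 -= 2·row0 → [0,-6,-6,-9]
  row3 -= 0·row0 → [0,-4,-11,-15]
  row2 -= 3·row1 → [0,0,-3,-3]
  row3 -= 2·row1 → [0,0,-9,-11]
  row3 -= 3·row2 → [0,0,0,-2]

L=[[1,0,0,0],[-1,1,0,0],[2,3,1,0],[0,2,3,1]] U=[[3,-3,-2,0],[0,-2,-1,-2],[0,0,-3,-3],[0,0,0,-2]]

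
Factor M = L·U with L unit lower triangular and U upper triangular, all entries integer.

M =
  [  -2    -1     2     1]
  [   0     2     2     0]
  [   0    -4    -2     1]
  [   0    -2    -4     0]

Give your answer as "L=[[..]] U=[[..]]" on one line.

L=[[1,0,0,0],[0,1,0,0],[0,-2,1,0],[0,-1,-1,1]] U=[[-2,-1,2,1],[0,2,2,0],[0,0,2,1],[0,0,0,1]]

  r1 -= 0·r0 → [0,2,2,0]
  r2 -= 0·r0 → [0,-4,-2,1]
  r3 -= 0·r0 → [0,-2,-4,0]
  r2 -= -2·r1 → [0,0,2,1]
  r3 -= -1·r1 → [0,0,-2,0]
  r3 -= -1·r2 → [0,0,0,1]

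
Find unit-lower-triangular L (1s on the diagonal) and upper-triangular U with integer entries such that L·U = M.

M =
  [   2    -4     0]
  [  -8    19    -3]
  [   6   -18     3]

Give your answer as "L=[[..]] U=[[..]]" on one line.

  row1 -= -4·row0 → [0,3,-3]
  row2 -= 3·row0 → [0,-6,3]
  row2 -= -2·row1 → [0,0,-3]

L=[[1,0,0],[-4,1,0],[3,-2,1]] U=[[2,-4,0],[0,3,-3],[0,0,-3]]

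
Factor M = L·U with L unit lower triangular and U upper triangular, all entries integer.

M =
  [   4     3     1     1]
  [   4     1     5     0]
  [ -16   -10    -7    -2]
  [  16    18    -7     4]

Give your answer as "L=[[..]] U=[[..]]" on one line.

  row1 -= 1·row0 → [0,-2,4,-1]
  row2 -= -4·row0 → [0,2,-3,2]
  row3 -= 4·row0 → [0,6,-11,0]
  row2 -= -1·row1 → [0,0,1,1]
  row3 -= -3·row1 → [0,0,1,-3]
  row3 -= 1·row2 → [0,0,0,-4]

L=[[1,0,0,0],[1,1,0,0],[-4,-1,1,0],[4,-3,1,1]] U=[[4,3,1,1],[0,-2,4,-1],[0,0,1,1],[0,0,0,-4]]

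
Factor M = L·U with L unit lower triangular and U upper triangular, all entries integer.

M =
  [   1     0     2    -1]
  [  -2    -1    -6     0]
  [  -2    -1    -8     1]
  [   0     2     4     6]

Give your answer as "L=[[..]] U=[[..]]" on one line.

  R1 -= -2·R0 → [0,-1,-2,-2]
  R2 -= -2·R0 → [0,-1,-4,-1]
  R3 -= 0·R0 → [0,2,4,6]
  R2 -= 1·R1 → [0,0,-2,1]
  R3 -= -2·R1 → [0,0,0,2]
  R3 -= 0·R2 → [0,0,0,2]

L=[[1,0,0,0],[-2,1,0,0],[-2,1,1,0],[0,-2,0,1]] U=[[1,0,2,-1],[0,-1,-2,-2],[0,0,-2,1],[0,0,0,2]]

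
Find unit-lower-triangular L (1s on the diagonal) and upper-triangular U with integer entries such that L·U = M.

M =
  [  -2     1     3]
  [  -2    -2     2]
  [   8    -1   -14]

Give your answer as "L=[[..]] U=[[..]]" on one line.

  r1 -= 1·r0 → [0,-3,-1]
  r2 -= -4·r0 → [0,3,-2]
  r2 -= -1·r1 → [0,0,-3]

L=[[1,0,0],[1,1,0],[-4,-1,1]] U=[[-2,1,3],[0,-3,-1],[0,0,-3]]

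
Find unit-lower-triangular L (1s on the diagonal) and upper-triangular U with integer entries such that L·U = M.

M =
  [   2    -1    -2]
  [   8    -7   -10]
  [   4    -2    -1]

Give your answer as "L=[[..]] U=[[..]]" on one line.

L=[[1,0,0],[4,1,0],[2,0,1]] U=[[2,-1,-2],[0,-3,-2],[0,0,3]]

  R1 -= 4·R0 → [0,-3,-2]
  R2 -= 2·R0 → [0,0,3]
  R2 -= 0·R1 → [0,0,3]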